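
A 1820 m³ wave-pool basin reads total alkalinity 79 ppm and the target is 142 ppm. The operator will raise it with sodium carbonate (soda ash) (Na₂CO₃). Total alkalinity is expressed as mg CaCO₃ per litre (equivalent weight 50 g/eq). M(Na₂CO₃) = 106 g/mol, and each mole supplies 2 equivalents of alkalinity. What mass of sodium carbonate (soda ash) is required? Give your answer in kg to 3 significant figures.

122 kg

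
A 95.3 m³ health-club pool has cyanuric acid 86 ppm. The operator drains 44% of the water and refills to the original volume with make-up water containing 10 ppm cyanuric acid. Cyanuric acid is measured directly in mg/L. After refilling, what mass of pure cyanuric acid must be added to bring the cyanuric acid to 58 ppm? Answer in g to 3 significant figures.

Volume: 95.3 m³ = 95,300 L.
After draining 44% and refilling: 86 × 0.56 + 10 × 0.44 = 52.56 ppm.
Deficit to target: 58 − 52.56 = 5.44 mg/L.
Mass: 5.44 mg/L × 95,300 L = 518.4 g cyanuric acid.

518 g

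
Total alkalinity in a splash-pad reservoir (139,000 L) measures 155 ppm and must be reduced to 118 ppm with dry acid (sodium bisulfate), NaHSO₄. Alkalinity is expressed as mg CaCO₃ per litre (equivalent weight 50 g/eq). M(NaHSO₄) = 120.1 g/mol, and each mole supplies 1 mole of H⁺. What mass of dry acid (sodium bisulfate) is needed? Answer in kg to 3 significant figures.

Alkalinity to neutralize: (155 − 118) = 37 mg/L as CaCO₃ × 139,000 L = 5143 g as CaCO₃.
Equivalents of H⁺ required: 5143 ÷ 50 g/eq = 102.9 eq = 102.9 mol NaHSO₄.
Mass of NaHSO₄: 102.9 × 120.1 = 12,350 g.

12.4 kg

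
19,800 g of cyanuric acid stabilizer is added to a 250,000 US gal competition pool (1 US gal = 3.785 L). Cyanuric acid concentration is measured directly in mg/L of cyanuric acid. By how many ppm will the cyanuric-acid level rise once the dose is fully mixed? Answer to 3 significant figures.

Volume: 250,000 US gal × 3.785 L/gal = 946,250 L.
Rise: 19,800 g / 946,250 L × 1000 = 20.92 mg/L.

20.9 ppm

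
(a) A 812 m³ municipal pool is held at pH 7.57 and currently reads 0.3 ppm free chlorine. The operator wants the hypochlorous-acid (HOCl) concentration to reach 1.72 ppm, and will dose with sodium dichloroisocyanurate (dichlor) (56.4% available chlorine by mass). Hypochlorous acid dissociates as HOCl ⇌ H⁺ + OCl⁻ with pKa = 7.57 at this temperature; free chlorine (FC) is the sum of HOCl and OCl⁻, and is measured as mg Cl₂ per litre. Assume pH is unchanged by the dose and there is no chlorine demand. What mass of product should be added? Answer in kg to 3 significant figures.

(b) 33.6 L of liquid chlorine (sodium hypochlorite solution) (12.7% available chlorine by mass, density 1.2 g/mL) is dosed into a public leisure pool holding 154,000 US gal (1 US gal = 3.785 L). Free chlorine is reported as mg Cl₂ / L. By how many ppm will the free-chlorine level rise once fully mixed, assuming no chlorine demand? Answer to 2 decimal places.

(a) Volume: 812 m³ = 812,000 L.
(a) [OCl⁻]/[HOCl] = 10^(pH − pKa) = 10^(7.57 − 7.57) = 1; fraction as HOCl = 1/(1 + 1) = 0.5.
(a) Free chlorine required for 1.72 ppm HOCl: 1.72 / 0.5 = 3.44 ppm.
(a) FC to add: 3.44 − 0.3 = 3.14 mg/L as Cl₂.
(a) Cl₂ equivalent: 3.14 mg/L × 812,000 L = 2550 g.
(a) Product at 56.4% available Cl: 2550 / 0.564 = 4521 g.

(b) Volume: 154,000 US gal × 3.785 L/gal = 582,890 L.
(b) Mass of solution: 33.6 L × 1000 mL/L × 1.2 g/mL = 40,320 g.
(b) Available chlorine delivered: 40,320 g × 0.127 = 5121 g as Cl₂.
(b) Concentration rise: 5121 g / 582,890 L = 8.785 mg/L = 8.78 ppm.

(a) 4.52 kg; (b) 8.78 ppm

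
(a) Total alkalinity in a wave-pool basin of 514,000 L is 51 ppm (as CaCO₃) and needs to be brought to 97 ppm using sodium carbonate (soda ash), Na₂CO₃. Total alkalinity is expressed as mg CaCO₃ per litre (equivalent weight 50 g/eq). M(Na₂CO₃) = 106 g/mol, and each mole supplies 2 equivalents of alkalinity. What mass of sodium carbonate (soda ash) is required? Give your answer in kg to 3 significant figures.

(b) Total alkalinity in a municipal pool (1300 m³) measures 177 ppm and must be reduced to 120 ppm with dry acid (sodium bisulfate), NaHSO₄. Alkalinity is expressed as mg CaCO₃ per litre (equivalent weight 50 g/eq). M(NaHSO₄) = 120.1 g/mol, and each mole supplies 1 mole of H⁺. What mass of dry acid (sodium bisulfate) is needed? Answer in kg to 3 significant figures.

(a) Alkalinity to add: (97 − 51) = 46 mg/L as CaCO₃ × 514,000 L = 23,640 g as CaCO₃.
(a) Equivalents: 23,640 g ÷ 50 g/eq = 472.9 eq.
(a) Each mole of Na₂CO₃ supplies 2 eq, so 472.9 / 2 = 236.4 mol.
(a) Mass: 236.4 mol × 106 g/mol = 25,060 g.

(b) Volume: 1300 m³ = 1,300,000 L.
(b) Alkalinity to neutralize: (177 − 120) = 57 mg/L as CaCO₃ × 1,300,000 L = 74,100 g as CaCO₃.
(b) Equivalents of H⁺ required: 74,100 ÷ 50 g/eq = 1482 eq = 1482 mol NaHSO₄.
(b) Mass of NaHSO₄: 1482 × 120.1 = 178,000 g.

(a) 25.1 kg; (b) 178 kg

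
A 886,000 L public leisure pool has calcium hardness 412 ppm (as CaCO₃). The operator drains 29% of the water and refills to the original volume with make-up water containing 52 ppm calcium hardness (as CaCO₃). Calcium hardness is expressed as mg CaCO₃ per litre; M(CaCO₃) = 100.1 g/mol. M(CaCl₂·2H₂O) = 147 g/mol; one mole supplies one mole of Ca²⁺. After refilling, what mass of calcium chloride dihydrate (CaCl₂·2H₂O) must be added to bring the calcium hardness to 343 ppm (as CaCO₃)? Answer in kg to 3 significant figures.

46.1 kg

After draining 29% and refilling: 412 × 0.71 + 52 × 0.29 = 307.6 ppm.
Deficit to target: 343 − 307.6 = 35.4 mg/L.
As CaCO₃: 35.4 mg/L × 886,000 L = 31,360 g; ÷ 100.1 = 313.3 mol Ca²⁺.
Mass: 313.3 × 147 = 46,060 g.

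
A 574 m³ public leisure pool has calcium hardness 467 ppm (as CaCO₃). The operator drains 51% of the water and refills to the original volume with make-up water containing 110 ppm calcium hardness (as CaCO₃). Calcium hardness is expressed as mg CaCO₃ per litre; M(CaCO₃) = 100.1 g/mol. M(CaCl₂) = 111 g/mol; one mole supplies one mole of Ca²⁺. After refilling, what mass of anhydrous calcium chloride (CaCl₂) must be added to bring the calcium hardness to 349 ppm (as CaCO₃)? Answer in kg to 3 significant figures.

Volume: 574 m³ = 574,000 L.
After draining 51% and refilling: 467 × 0.49 + 110 × 0.51 = 284.93 ppm.
Deficit to target: 349 − 284.93 = 64.07 mg/L.
As CaCO₃: 64.07 mg/L × 574,000 L = 36,780 g; ÷ 100.1 = 367.4 mol Ca²⁺.
Mass: 367.4 × 111 = 40,780 g.

40.8 kg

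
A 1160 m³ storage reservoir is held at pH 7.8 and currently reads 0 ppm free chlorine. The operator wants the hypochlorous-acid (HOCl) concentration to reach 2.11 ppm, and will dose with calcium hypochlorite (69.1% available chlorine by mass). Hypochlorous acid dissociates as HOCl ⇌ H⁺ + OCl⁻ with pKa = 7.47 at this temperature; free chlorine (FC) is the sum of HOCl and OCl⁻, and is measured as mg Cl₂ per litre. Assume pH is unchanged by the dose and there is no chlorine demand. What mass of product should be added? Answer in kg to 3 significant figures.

Volume: 1160 m³ = 1,160,000 L.
[OCl⁻]/[HOCl] = 10^(pH − pKa) = 10^(7.8 − 7.47) = 2.138; fraction as HOCl = 1/(1 + 2.138) = 0.3187.
Free chlorine required for 2.11 ppm HOCl: 2.11 / 0.3187 = 6.621 ppm.
FC to add: 6.621 − 0 = 6.621 mg/L as Cl₂.
Cl₂ equivalent: 6.621 mg/L × 1,160,000 L = 7680 g.
Product at 69.1% available Cl: 7680 / 0.691 = 11,120 g.

11.1 kg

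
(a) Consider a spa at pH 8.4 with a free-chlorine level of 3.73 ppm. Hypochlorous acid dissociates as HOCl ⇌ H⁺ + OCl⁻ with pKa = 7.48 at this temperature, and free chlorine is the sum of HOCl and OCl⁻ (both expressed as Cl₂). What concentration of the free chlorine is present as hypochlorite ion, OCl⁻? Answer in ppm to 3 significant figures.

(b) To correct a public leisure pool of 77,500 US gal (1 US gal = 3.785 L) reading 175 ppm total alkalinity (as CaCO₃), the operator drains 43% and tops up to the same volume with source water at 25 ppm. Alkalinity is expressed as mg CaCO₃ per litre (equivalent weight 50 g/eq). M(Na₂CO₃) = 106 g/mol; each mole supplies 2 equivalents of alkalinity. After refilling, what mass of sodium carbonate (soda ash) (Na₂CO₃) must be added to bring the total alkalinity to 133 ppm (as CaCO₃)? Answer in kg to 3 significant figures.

(a) 3.33 ppm; (b) 7.00 kg

(a) [OCl⁻]/[HOCl] = 10^(pH − pKa) = 10^(8.4 − 7.48) = 10^0.92 = 8.318.
(a) Fraction as HOCl = 1 / (1 + 8.318) = 0.1073.
(a) OCl⁻ = (1 − 0.1073) × 3.73 ppm = 3.33 ppm.

(b) Volume: 77,500 US gal × 3.785 L/gal = 293,338 L.
(b) After draining 43% and refilling: 175 × 0.57 + 25 × 0.43 = 110.5 ppm.
(b) Deficit to target: 133 − 110.5 = 22.5 mg/L.
(b) As CaCO₃: 22.5 mg/L × 293,338 L = 6600 g; ÷ 50 g/eq ÷ 2 = 66 mol Na₂CO₃.
(b) Mass: 66 × 106 = 6996 g.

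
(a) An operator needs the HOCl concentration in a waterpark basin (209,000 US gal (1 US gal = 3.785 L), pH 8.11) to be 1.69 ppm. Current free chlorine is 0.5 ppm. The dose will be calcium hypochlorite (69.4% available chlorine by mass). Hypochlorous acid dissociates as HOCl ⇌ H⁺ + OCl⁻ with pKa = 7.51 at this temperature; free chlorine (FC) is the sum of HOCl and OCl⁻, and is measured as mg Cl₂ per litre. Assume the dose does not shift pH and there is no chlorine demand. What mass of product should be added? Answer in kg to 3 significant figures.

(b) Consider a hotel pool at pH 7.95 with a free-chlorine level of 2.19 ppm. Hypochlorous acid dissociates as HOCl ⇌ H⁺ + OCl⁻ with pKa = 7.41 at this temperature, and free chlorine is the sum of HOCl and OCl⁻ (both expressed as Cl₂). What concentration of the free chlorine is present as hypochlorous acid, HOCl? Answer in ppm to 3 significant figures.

(a) 9.03 kg; (b) 0.490 ppm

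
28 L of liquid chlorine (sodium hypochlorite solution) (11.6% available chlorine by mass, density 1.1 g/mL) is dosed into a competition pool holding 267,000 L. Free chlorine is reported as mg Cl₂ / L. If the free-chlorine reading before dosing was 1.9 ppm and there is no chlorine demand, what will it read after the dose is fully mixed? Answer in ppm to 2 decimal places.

15.28 ppm

Mass of solution: 28 L × 1000 mL/L × 1.1 g/mL = 30,800 g.
Available chlorine delivered: 30,800 g × 0.116 = 3573 g as Cl₂.
Concentration rise: 3573 g / 267,000 L = 13.38 mg/L = 13.38 ppm.
Final FC: 1.9 + 13.38 = 15.28 ppm.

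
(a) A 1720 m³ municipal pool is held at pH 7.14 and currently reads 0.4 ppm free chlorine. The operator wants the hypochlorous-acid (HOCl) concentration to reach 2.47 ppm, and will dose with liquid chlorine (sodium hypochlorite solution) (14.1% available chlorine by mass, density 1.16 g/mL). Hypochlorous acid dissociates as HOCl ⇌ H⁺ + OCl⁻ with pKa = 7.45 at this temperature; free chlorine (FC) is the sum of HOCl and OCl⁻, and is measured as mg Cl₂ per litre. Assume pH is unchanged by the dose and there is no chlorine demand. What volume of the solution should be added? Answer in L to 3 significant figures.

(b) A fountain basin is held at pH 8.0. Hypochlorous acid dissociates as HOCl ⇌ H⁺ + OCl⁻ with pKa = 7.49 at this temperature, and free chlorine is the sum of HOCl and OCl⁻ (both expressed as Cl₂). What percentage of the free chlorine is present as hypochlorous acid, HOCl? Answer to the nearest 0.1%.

(a) 34.5 L; (b) 23.6%

(a) Volume: 1720 m³ = 1,720,000 L.
(a) [OCl⁻]/[HOCl] = 10^(pH − pKa) = 10^(7.14 − 7.45) = 0.4898; fraction as HOCl = 1/(1 + 0.4898) = 0.6712.
(a) Free chlorine required for 2.47 ppm HOCl: 2.47 / 0.6712 = 3.68 ppm.
(a) FC to add: 3.68 − 0.4 = 3.28 mg/L as Cl₂.
(a) Cl₂ equivalent: 3.28 mg/L × 1,720,000 L = 5641 g.
(a) Product at 14.1% available Cl: 5641 / 0.141 = 40,010 g.
(a) Volume: 40,010 g ÷ 1.16 g/mL = 34,490 mL.

(b) [OCl⁻]/[HOCl] = 10^(pH − pKa) = 10^(8.0 − 7.49) = 10^0.51 = 3.236.
(b) Fraction as HOCl = 1 / (1 + 3.236) = 0.2361.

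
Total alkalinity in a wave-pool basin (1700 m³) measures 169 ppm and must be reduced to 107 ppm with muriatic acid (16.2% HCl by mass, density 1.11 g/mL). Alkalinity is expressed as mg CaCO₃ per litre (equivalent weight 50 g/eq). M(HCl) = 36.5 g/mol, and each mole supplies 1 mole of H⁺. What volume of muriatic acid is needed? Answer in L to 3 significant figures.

428 L

Volume: 1700 m³ = 1,700,000 L.
Alkalinity to neutralize: (169 − 107) = 62 mg/L as CaCO₃ × 1,700,000 L = 105,400 g as CaCO₃.
Equivalents of H⁺ required: 105,400 ÷ 50 g/eq = 2108 eq = 2108 mol HCl.
Mass of HCl: 2108 × 36.5 = 76,940 g.
Mass of 16.2% solution: 76,940 / 0.162 = 475,000 g.
Volume: 475,000 g ÷ 1.11 g/mL = 427,900 mL.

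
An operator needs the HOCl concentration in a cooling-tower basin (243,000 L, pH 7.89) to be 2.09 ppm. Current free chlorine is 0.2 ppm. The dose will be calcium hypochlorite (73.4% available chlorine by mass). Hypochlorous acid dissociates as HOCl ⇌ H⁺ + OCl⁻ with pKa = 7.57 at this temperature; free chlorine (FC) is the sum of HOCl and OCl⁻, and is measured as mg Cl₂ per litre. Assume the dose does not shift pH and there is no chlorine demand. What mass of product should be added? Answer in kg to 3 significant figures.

[OCl⁻]/[HOCl] = 10^(pH − pKa) = 10^(7.89 − 7.57) = 2.089; fraction as HOCl = 1/(1 + 2.089) = 0.3237.
Free chlorine required for 2.09 ppm HOCl: 2.09 / 0.3237 = 6.457 ppm.
FC to add: 6.457 − 0.2 = 6.257 mg/L as Cl₂.
Cl₂ equivalent: 6.257 mg/L × 243,000 L = 1520 g.
Product at 73.4% available Cl: 1520 / 0.734 = 2071 g.

2.07 kg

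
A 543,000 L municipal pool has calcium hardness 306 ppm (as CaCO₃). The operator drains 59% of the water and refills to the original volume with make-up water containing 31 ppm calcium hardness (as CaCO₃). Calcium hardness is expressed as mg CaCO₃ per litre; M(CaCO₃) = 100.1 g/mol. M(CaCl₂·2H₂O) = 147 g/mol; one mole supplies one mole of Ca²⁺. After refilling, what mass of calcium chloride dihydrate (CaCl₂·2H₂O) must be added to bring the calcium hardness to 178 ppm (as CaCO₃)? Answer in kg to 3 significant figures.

27.3 kg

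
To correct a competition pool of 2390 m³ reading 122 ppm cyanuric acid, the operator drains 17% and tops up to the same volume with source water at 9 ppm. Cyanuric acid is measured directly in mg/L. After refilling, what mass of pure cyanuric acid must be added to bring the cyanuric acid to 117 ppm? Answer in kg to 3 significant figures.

34.0 kg

Volume: 2390 m³ = 2,390,000 L.
After draining 17% and refilling: 122 × 0.83 + 9 × 0.17 = 102.79 ppm.
Deficit to target: 117 − 102.79 = 14.21 mg/L.
Mass: 14.21 mg/L × 2,390,000 L = 33,960 g cyanuric acid.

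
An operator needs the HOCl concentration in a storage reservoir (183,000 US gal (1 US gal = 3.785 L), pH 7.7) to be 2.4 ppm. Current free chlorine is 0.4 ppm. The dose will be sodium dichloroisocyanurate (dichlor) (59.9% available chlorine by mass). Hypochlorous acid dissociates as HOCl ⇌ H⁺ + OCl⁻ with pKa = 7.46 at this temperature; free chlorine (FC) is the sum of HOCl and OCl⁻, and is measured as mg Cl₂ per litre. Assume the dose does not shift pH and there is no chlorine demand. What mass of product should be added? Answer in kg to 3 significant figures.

7.14 kg

Volume: 183,000 US gal × 3.785 L/gal = 692,655 L.
[OCl⁻]/[HOCl] = 10^(pH − pKa) = 10^(7.7 − 7.46) = 1.738; fraction as HOCl = 1/(1 + 1.738) = 0.3653.
Free chlorine required for 2.4 ppm HOCl: 2.4 / 0.3653 = 6.571 ppm.
FC to add: 6.571 − 0.4 = 6.171 mg/L as Cl₂.
Cl₂ equivalent: 6.171 mg/L × 692,655 L = 4274 g.
Product at 59.9% available Cl: 4274 / 0.599 = 7136 g.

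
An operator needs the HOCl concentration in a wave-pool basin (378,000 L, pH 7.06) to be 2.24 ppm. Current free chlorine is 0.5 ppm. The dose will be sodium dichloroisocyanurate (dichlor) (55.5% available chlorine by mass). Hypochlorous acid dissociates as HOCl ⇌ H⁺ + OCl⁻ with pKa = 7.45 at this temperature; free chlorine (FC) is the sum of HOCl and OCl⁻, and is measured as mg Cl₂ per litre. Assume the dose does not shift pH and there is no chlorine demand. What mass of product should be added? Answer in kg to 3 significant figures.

[OCl⁻]/[HOCl] = 10^(pH − pKa) = 10^(7.06 − 7.45) = 0.4074; fraction as HOCl = 1/(1 + 0.4074) = 0.7105.
Free chlorine required for 2.24 ppm HOCl: 2.24 / 0.7105 = 3.153 ppm.
FC to add: 3.153 − 0.5 = 2.653 mg/L as Cl₂.
Cl₂ equivalent: 2.653 mg/L × 378,000 L = 1003 g.
Product at 55.5% available Cl: 1003 / 0.555 = 1807 g.

1.81 kg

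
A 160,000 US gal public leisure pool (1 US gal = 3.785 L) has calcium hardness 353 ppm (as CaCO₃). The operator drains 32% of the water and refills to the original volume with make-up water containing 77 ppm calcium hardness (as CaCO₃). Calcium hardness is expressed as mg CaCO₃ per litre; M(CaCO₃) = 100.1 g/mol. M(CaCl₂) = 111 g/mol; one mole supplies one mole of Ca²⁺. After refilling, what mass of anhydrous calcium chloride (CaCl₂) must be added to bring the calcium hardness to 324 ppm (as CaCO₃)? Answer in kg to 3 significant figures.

Volume: 160,000 US gal × 3.785 L/gal = 605,600 L.
After draining 32% and refilling: 353 × 0.68 + 77 × 0.32 = 264.68 ppm.
Deficit to target: 324 − 264.68 = 59.32 mg/L.
As CaCO₃: 59.32 mg/L × 605,600 L = 35,920 g; ÷ 100.1 = 358.9 mol Ca²⁺.
Mass: 358.9 × 111 = 39,840 g.

39.8 kg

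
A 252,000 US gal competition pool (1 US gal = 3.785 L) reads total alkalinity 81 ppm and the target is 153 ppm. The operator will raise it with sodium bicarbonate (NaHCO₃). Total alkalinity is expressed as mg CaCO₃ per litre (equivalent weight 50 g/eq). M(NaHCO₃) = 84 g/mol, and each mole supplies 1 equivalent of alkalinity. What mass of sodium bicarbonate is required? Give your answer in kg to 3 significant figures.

Volume: 252,000 US gal × 3.785 L/gal = 953,820 L.
Alkalinity to add: (153 − 81) = 72 mg/L as CaCO₃ × 953,820 L = 68,680 g as CaCO₃.
Equivalents: 68,680 g ÷ 50 g/eq = 1374 eq.
NaHCO₃ supplies 1 eq per mole → 1374 mol.
Mass: 1374 mol × 84 g/mol = 115,400 g.

115 kg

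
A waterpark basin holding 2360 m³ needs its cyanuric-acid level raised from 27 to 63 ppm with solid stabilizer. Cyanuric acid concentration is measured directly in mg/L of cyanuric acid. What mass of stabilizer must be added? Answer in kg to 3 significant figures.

85.0 kg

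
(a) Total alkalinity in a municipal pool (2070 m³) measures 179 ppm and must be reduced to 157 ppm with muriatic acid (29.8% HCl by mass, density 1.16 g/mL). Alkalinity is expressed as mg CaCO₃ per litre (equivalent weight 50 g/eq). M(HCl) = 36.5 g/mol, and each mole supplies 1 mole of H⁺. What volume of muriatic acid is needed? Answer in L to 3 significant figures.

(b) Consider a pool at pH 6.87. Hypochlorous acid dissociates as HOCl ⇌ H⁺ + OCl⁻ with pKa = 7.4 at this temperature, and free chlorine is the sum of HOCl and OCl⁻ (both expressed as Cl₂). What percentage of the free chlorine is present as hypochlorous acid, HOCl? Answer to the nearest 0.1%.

(a) 96.2 L; (b) 77.2%

(a) Volume: 2070 m³ = 2,070,000 L.
(a) Alkalinity to neutralize: (179 − 157) = 22 mg/L as CaCO₃ × 2,070,000 L = 45,540 g as CaCO₃.
(a) Equivalents of H⁺ required: 45,540 ÷ 50 g/eq = 910.8 eq = 910.8 mol HCl.
(a) Mass of HCl: 910.8 × 36.5 = 33,240 g.
(a) Mass of 29.8% solution: 33,240 / 0.298 = 111,600 g.
(a) Volume: 111,600 g ÷ 1.16 g/mL = 96,170 mL.

(b) [OCl⁻]/[HOCl] = 10^(pH − pKa) = 10^(6.87 − 7.4) = 10^-0.53 = 0.2951.
(b) Fraction as HOCl = 1 / (1 + 0.2951) = 0.7721.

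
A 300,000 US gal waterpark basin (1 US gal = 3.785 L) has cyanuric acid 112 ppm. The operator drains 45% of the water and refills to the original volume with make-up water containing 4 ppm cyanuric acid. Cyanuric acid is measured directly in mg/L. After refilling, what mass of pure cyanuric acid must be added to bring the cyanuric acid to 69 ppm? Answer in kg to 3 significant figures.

Volume: 300,000 US gal × 3.785 L/gal = 1,135,500 L.
After draining 45% and refilling: 112 × 0.55 + 4 × 0.45 = 63.4 ppm.
Deficit to target: 69 − 63.4 = 5.6 mg/L.
Mass: 5.6 mg/L × 1,135,500 L = 6359 g cyanuric acid.

6.36 kg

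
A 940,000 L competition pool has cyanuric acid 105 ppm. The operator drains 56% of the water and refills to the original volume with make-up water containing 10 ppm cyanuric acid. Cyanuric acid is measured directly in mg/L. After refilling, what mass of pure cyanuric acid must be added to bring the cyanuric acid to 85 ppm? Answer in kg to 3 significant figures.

31.2 kg

After draining 56% and refilling: 105 × 0.44 + 10 × 0.56 = 51.8 ppm.
Deficit to target: 85 − 51.8 = 33.2 mg/L.
Mass: 33.2 mg/L × 940,000 L = 31,210 g cyanuric acid.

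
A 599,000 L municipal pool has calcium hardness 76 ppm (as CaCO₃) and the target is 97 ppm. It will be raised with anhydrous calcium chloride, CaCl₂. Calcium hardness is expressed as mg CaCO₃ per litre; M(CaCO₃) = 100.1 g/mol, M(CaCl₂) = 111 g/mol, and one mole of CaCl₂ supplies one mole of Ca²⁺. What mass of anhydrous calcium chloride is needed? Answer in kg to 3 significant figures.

Hardness to add: (97 − 76) = 21 mg/L as CaCO₃ × 599,000 L = 12,580 g as CaCO₃.
Moles of Ca²⁺ (1 mol Ca²⁺ ≡ 1 mol CaCO₃): 12,580 / 100.1 g/mol = 125.7 mol.
Mass of CaCl₂: 125.7 × 111 = 13,950 g.

13.9 kg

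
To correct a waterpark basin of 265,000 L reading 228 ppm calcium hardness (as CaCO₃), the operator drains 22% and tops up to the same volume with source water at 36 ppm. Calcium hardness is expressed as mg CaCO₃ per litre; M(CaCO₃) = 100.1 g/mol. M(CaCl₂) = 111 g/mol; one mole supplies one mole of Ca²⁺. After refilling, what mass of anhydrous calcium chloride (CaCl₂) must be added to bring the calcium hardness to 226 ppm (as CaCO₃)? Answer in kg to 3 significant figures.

After draining 22% and refilling: 228 × 0.78 + 36 × 0.22 = 185.76 ppm.
Deficit to target: 226 − 185.76 = 40.24 mg/L.
As CaCO₃: 40.24 mg/L × 265,000 L = 10,660 g; ÷ 100.1 = 106.5 mol Ca²⁺.
Mass: 106.5 × 111 = 11,820 g.

11.8 kg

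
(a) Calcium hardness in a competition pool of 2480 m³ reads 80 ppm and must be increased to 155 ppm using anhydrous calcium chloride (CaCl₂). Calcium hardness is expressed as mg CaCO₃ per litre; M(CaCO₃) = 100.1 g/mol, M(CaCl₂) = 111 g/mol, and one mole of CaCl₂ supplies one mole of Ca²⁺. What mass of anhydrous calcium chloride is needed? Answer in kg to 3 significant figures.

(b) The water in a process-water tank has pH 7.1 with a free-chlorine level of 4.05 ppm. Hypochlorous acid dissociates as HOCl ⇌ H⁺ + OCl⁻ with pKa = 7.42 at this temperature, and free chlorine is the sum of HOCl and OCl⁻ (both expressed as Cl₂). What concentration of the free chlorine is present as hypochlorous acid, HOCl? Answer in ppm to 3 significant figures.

(a) Volume: 2480 m³ = 2,480,000 L.
(a) Hardness to add: (155 − 80) = 75 mg/L as CaCO₃ × 2,480,000 L = 186,000 g as CaCO₃.
(a) Moles of Ca²⁺ (1 mol Ca²⁺ ≡ 1 mol CaCO₃): 186,000 / 100.1 g/mol = 1858 mol.
(a) Mass of CaCl₂: 1858 × 111 = 206,300 g.

(b) [OCl⁻]/[HOCl] = 10^(pH − pKa) = 10^(7.1 − 7.42) = 10^-0.32 = 0.4786.
(b) Fraction as HOCl = 1 / (1 + 0.4786) = 0.6763.
(b) HOCl = 0.6763 × 4.05 ppm = 2.739 ppm.

(a) 206 kg; (b) 2.74 ppm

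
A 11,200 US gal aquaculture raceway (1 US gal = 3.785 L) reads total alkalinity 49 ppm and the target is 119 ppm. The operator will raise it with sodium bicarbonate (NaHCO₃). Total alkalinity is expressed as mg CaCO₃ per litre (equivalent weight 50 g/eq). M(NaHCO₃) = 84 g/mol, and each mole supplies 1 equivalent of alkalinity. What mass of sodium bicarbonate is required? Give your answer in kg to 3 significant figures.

4.99 kg

Volume: 11,200 US gal × 3.785 L/gal = 42,392 L.
Alkalinity to add: (119 − 49) = 70 mg/L as CaCO₃ × 42,392 L = 2967 g as CaCO₃.
Equivalents: 2967 g ÷ 50 g/eq = 59.35 eq.
NaHCO₃ supplies 1 eq per mole → 59.35 mol.
Mass: 59.35 mol × 84 g/mol = 4985 g.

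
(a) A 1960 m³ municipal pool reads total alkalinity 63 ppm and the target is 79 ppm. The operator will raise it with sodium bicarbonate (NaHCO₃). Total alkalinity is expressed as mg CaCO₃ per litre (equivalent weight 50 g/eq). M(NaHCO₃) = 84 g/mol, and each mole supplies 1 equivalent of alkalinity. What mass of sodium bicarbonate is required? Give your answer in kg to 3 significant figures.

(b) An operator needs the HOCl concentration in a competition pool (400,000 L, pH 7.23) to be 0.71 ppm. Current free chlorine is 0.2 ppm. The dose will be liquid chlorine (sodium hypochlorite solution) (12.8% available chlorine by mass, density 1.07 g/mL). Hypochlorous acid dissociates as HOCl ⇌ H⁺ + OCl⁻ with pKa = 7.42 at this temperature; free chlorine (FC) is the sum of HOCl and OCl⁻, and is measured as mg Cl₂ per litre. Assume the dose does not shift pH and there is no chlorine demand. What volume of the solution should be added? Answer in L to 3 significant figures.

(a) Volume: 1960 m³ = 1,960,000 L.
(a) Alkalinity to add: (79 − 63) = 16 mg/L as CaCO₃ × 1,960,000 L = 31,360 g as CaCO₃.
(a) Equivalents: 31,360 g ÷ 50 g/eq = 627.2 eq.
(a) NaHCO₃ supplies 1 eq per mole → 627.2 mol.
(a) Mass: 627.2 mol × 84 g/mol = 52,680 g.

(b) [OCl⁻]/[HOCl] = 10^(pH − pKa) = 10^(7.23 − 7.42) = 0.6457; fraction as HOCl = 1/(1 + 0.6457) = 0.6077.
(b) Free chlorine required for 0.71 ppm HOCl: 0.71 / 0.6077 = 1.168 ppm.
(b) FC to add: 1.168 − 0.2 = 0.9684 mg/L as Cl₂.
(b) Cl₂ equivalent: 0.9684 mg/L × 400,000 L = 387.4 g.
(b) Product at 12.8% available Cl: 387.4 / 0.128 = 3026 g.
(b) Volume: 3026 g ÷ 1.07 g/mL = 2828 mL.

(a) 52.7 kg; (b) 2.83 L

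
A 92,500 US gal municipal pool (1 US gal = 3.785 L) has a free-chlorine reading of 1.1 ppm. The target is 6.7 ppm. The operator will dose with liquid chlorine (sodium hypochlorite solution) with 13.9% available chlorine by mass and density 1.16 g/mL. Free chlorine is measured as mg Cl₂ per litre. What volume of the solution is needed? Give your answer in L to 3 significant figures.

12.2 L

Volume: 92,500 US gal × 3.785 L/gal = 350,112 L.
Chlorine deficit: 6.7 − 1.1 = 5.6 ppm = 5.6 mg/L as Cl₂.
Cl₂ equivalent needed: 5.6 mg/L × 350,112 L = 1,961,000 mg = 1961 g.
Product at 13.9% available chlorine: 1961 / 0.139 = 14,110 g.
Volume at density 1.16 g/mL: 14,110 g ÷ 1.16 g/mL = 12,160 mL.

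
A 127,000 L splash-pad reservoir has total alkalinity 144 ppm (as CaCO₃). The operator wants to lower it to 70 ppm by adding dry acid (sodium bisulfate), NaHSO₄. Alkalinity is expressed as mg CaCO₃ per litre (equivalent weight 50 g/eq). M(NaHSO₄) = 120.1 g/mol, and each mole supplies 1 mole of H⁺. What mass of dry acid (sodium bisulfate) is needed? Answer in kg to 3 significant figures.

Alkalinity to neutralize: (144 − 70) = 74 mg/L as CaCO₃ × 127,000 L = 9398 g as CaCO₃.
Equivalents of H⁺ required: 9398 ÷ 50 g/eq = 188 eq = 188 mol NaHSO₄.
Mass of NaHSO₄: 188 × 120.1 = 22,570 g.

22.6 kg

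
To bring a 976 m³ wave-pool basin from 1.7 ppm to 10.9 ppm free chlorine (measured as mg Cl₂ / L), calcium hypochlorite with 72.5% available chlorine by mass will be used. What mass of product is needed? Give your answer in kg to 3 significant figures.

Volume: 976 m³ = 976,000 L.
Chlorine deficit: 10.9 − 1.7 = 9.2 ppm = 9.2 mg/L as Cl₂.
Cl₂ equivalent needed: 9.2 mg/L × 976,000 L = 8,979,000 mg = 8979 g.
Product at 72.5% available chlorine: 8979 / 0.725 = 12,390 g.

12.4 kg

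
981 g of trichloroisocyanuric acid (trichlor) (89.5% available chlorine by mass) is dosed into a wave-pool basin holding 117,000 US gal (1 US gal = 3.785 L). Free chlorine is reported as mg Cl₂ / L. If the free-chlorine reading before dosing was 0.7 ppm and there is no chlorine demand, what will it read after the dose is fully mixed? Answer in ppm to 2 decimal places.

Volume: 117,000 US gal × 3.785 L/gal = 442,845 L.
Available chlorine delivered: 981 g × 0.895 = 878 g as Cl₂.
Concentration rise: 878 g / 442,845 L = 1.983 mg/L = 1.98 ppm.
Final FC: 0.7 + 1.98 = 2.68 ppm.

2.68 ppm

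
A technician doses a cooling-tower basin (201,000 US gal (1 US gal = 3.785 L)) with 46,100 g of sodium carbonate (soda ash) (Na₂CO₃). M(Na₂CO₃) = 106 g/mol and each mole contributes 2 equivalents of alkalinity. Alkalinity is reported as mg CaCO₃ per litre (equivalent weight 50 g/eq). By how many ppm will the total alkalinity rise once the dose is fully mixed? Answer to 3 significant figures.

Volume: 201,000 US gal × 3.785 L/gal = 760,785 L.
Moles of Na₂CO₃: 46,100 g ÷ 106 g/mol = 434.9 mol → 869.8 eq of alkalinity.
As CaCO₃: 869.8 eq × 50 g/eq = 43,490 g.
Rise: 43,490 g / 760,785 L × 1000 = 57.17 mg/L.

57.2 ppm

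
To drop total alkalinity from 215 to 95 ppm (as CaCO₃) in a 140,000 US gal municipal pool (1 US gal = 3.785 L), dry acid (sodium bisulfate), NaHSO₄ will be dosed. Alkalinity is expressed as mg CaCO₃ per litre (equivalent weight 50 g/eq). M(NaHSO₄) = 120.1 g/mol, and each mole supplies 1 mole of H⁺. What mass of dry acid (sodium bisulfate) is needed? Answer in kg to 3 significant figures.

Volume: 140,000 US gal × 3.785 L/gal = 529,900 L.
Alkalinity to neutralize: (215 − 95) = 120 mg/L as CaCO₃ × 529,900 L = 63,590 g as CaCO₃.
Equivalents of H⁺ required: 63,590 ÷ 50 g/eq = 1272 eq = 1272 mol NaHSO₄.
Mass of NaHSO₄: 1272 × 120.1 = 152,700 g.

153 kg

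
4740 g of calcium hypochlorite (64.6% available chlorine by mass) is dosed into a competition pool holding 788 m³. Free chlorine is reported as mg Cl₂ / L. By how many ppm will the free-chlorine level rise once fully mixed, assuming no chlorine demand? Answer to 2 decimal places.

Volume: 788 m³ = 788,000 L.
Available chlorine delivered: 4740 g × 0.646 = 3062 g as Cl₂.
Concentration rise: 3062 g / 788,000 L = 3.886 mg/L = 3.89 ppm.

3.89 ppm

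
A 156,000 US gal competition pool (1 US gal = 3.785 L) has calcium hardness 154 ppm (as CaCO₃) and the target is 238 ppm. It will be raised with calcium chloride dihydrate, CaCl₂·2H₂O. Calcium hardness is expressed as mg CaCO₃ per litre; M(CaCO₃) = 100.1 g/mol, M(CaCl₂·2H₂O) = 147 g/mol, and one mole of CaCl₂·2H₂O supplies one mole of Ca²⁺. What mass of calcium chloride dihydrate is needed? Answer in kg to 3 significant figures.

72.8 kg

Volume: 156,000 US gal × 3.785 L/gal = 590,460 L.
Hardness to add: (238 − 154) = 84 mg/L as CaCO₃ × 590,460 L = 49,600 g as CaCO₃.
Moles of Ca²⁺ (1 mol Ca²⁺ ≡ 1 mol CaCO₃): 49,600 / 100.1 g/mol = 495.5 mol.
Mass of CaCl₂·2H₂O: 495.5 × 147 = 72,840 g.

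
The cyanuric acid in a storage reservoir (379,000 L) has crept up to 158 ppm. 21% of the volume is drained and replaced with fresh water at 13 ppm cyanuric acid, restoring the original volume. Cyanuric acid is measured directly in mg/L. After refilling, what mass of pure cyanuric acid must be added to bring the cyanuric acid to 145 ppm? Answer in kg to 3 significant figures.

After draining 21% and refilling: 158 × 0.79 + 13 × 0.21 = 127.55 ppm.
Deficit to target: 145 − 127.55 = 17.45 mg/L.
Mass: 17.45 mg/L × 379,000 L = 6614 g cyanuric acid.

6.61 kg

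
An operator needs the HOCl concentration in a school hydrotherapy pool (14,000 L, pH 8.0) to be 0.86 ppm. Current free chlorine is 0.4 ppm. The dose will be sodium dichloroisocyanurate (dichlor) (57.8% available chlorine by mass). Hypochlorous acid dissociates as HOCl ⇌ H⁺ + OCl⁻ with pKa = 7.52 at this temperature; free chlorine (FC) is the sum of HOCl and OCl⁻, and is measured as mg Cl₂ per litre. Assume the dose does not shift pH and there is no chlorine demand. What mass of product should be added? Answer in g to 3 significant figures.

74.0 g

[OCl⁻]/[HOCl] = 10^(pH − pKa) = 10^(8.0 − 7.52) = 3.02; fraction as HOCl = 1/(1 + 3.02) = 0.2488.
Free chlorine required for 0.86 ppm HOCl: 0.86 / 0.2488 = 3.457 ppm.
FC to add: 3.457 − 0.4 = 3.057 mg/L as Cl₂.
Cl₂ equivalent: 3.057 mg/L × 14,000 L = 42.8 g.
Product at 57.8% available Cl: 42.8 / 0.578 = 74.05 g.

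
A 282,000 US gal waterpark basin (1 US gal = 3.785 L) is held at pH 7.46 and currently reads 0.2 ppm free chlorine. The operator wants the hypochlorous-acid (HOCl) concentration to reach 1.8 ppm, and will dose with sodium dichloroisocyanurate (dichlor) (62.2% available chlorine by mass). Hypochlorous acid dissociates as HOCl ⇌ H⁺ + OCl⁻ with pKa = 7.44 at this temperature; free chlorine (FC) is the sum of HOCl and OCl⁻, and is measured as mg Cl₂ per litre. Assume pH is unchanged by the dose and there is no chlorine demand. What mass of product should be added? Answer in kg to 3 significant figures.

Volume: 282,000 US gal × 3.785 L/gal = 1,067,370 L.
[OCl⁻]/[HOCl] = 10^(pH − pKa) = 10^(7.46 − 7.44) = 1.047; fraction as HOCl = 1/(1 + 1.047) = 0.4885.
Free chlorine required for 1.8 ppm HOCl: 1.8 / 0.4885 = 3.685 ppm.
FC to add: 3.685 − 0.2 = 3.485 mg/L as Cl₂.
Cl₂ equivalent: 3.485 mg/L × 1,067,370 L = 3720 g.
Product at 62.2% available Cl: 3720 / 0.622 = 5980 g.

5.98 kg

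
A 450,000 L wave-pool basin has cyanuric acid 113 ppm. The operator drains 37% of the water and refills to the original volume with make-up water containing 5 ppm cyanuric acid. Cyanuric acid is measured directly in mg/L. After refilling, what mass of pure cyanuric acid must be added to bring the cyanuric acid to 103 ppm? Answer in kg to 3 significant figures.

13.5 kg

After draining 37% and refilling: 113 × 0.63 + 5 × 0.37 = 73.04 ppm.
Deficit to target: 103 − 73.04 = 29.96 mg/L.
Mass: 29.96 mg/L × 450,000 L = 13,480 g cyanuric acid.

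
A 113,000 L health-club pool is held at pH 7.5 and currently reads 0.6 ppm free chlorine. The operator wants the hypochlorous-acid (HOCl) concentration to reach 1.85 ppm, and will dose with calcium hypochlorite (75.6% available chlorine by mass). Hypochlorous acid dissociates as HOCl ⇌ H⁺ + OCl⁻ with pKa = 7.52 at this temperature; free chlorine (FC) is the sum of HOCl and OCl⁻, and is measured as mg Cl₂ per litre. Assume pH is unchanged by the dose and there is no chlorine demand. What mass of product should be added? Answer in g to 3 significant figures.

451 g

[OCl⁻]/[HOCl] = 10^(pH − pKa) = 10^(7.5 − 7.52) = 0.955; fraction as HOCl = 1/(1 + 0.955) = 0.5115.
Free chlorine required for 1.85 ppm HOCl: 1.85 / 0.5115 = 3.617 ppm.
FC to add: 3.617 − 0.6 = 3.017 mg/L as Cl₂.
Cl₂ equivalent: 3.017 mg/L × 113,000 L = 340.9 g.
Product at 75.6% available Cl: 340.9 / 0.756 = 450.9 g.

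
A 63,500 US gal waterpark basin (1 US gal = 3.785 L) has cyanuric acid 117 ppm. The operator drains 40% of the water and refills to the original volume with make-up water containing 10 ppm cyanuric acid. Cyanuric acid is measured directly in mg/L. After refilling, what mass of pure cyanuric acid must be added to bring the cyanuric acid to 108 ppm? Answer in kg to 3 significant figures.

Volume: 63,500 US gal × 3.785 L/gal = 240,348 L.
After draining 40% and refilling: 117 × 0.60 + 10 × 0.40 = 74.2 ppm.
Deficit to target: 108 − 74.2 = 33.8 mg/L.
Mass: 33.8 mg/L × 240,348 L = 8124 g cyanuric acid.

8.12 kg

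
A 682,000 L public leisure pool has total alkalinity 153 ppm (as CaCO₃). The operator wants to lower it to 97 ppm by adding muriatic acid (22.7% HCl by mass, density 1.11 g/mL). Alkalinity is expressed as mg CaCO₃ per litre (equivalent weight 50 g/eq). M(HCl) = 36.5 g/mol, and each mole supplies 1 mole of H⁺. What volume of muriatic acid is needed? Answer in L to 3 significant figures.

111 L

Alkalinity to neutralize: (153 − 97) = 56 mg/L as CaCO₃ × 682,000 L = 38,190 g as CaCO₃.
Equivalents of H⁺ required: 38,190 ÷ 50 g/eq = 763.8 eq = 763.8 mol HCl.
Mass of HCl: 763.8 × 36.5 = 27,880 g.
Mass of 22.7% solution: 27,880 / 0.227 = 122,800 g.
Volume: 122,800 g ÷ 1.11 g/mL = 110,600 mL.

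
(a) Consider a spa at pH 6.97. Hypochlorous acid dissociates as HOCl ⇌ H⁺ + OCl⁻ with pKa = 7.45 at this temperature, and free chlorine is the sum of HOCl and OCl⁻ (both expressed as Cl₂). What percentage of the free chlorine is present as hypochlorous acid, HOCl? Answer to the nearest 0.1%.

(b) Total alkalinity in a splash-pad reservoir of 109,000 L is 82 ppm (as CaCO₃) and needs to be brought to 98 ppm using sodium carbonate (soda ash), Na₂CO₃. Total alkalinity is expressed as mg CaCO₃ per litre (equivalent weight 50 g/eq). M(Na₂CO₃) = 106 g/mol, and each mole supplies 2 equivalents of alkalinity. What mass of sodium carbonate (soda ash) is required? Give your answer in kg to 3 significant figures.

(a) 75.1%; (b) 1.85 kg

(a) [OCl⁻]/[HOCl] = 10^(pH − pKa) = 10^(6.97 − 7.45) = 10^-0.48 = 0.3311.
(a) Fraction as HOCl = 1 / (1 + 0.3311) = 0.7512.

(b) Alkalinity to add: (98 − 82) = 16 mg/L as CaCO₃ × 109,000 L = 1744 g as CaCO₃.
(b) Equivalents: 1744 g ÷ 50 g/eq = 34.88 eq.
(b) Each mole of Na₂CO₃ supplies 2 eq, so 34.88 / 2 = 17.44 mol.
(b) Mass: 17.44 mol × 106 g/mol = 1849 g.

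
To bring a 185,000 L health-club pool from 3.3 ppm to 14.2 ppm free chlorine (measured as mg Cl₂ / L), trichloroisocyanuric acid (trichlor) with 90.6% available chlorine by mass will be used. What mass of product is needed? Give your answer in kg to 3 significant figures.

Chlorine deficit: 14.2 − 3.3 = 10.9 ppm = 10.9 mg/L as Cl₂.
Cl₂ equivalent needed: 10.9 mg/L × 185,000 L = 2,016,000 mg = 2016 g.
Product at 90.6% available chlorine: 2016 / 0.906 = 2226 g.

2.23 kg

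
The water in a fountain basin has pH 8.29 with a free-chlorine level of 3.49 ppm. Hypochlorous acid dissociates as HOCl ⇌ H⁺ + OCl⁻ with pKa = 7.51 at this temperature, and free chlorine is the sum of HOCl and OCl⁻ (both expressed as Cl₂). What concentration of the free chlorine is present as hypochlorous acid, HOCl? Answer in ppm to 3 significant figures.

0.497 ppm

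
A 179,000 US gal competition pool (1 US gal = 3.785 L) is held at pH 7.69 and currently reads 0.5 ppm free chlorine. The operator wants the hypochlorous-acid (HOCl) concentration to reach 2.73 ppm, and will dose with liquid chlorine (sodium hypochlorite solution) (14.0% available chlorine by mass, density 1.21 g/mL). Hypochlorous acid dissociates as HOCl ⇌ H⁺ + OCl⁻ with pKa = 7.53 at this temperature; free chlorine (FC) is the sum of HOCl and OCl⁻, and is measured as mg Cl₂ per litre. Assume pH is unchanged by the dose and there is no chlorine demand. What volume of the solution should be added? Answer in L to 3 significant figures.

24.7 L

Volume: 179,000 US gal × 3.785 L/gal = 677,515 L.
[OCl⁻]/[HOCl] = 10^(pH − pKa) = 10^(7.69 − 7.53) = 1.445; fraction as HOCl = 1/(1 + 1.445) = 0.4089.
Free chlorine required for 2.73 ppm HOCl: 2.73 / 0.4089 = 6.676 ppm.
FC to add: 6.676 − 0.5 = 6.176 mg/L as Cl₂.
Cl₂ equivalent: 6.176 mg/L × 677,515 L = 4184 g.
Product at 14.0% available Cl: 4184 / 0.14 = 29,890 g.
Volume: 29,890 g ÷ 1.21 g/mL = 24,700 mL.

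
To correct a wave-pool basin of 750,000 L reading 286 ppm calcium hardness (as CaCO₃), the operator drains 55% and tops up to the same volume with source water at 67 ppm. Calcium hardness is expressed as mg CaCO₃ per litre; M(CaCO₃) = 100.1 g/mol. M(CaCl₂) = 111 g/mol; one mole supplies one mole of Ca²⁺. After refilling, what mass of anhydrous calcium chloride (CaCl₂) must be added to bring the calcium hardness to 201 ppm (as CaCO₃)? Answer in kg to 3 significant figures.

After draining 55% and refilling: 286 × 0.45 + 67 × 0.55 = 165.55 ppm.
Deficit to target: 201 − 165.55 = 35.45 mg/L.
As CaCO₃: 35.45 mg/L × 750,000 L = 26,590 g; ÷ 100.1 = 265.6 mol Ca²⁺.
Mass: 265.6 × 111 = 29,480 g.

29.5 kg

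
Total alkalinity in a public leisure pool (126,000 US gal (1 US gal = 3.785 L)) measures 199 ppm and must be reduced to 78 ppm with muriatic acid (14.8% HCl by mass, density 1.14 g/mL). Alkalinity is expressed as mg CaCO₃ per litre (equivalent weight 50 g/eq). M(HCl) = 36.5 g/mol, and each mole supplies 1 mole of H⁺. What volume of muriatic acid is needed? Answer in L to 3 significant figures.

250 L

Volume: 126,000 US gal × 3.785 L/gal = 476,910 L.
Alkalinity to neutralize: (199 − 78) = 121 mg/L as CaCO₃ × 476,910 L = 57,710 g as CaCO₃.
Equivalents of H⁺ required: 57,710 ÷ 50 g/eq = 1154 eq = 1154 mol HCl.
Mass of HCl: 1154 × 36.5 = 42,130 g.
Mass of 14.8% solution: 42,130 / 0.148 = 284,600 g.
Volume: 284,600 g ÷ 1.14 g/mL = 249,700 mL.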